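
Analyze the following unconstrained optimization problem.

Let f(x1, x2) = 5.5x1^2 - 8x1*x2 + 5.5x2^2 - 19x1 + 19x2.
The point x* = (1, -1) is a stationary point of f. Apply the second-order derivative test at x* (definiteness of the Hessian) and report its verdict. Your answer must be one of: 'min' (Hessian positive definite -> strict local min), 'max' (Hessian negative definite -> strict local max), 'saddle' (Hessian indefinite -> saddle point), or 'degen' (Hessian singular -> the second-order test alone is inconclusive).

Compute the Hessian H = grad^2 f:
  H = [[11, -8], [-8, 11]]
Verify stationarity: grad f(x*) = H x* + g = (0, 0).
Eigenvalues of H: 3, 19.
Both eigenvalues > 0, so H is positive definite -> x* is a strict local min.

min


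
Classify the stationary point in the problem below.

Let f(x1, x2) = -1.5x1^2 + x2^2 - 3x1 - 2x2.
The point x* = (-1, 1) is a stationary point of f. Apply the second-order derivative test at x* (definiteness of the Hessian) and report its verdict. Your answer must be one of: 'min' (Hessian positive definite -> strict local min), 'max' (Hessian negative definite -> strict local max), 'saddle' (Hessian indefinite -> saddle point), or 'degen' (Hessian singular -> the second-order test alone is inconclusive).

Compute the Hessian H = grad^2 f:
  H = [[-3, 0], [0, 2]]
Verify stationarity: grad f(x*) = H x* + g = (0, 0).
Eigenvalues of H: -3, 2.
Eigenvalues have mixed signs, so H is indefinite -> x* is a saddle point.

saddle


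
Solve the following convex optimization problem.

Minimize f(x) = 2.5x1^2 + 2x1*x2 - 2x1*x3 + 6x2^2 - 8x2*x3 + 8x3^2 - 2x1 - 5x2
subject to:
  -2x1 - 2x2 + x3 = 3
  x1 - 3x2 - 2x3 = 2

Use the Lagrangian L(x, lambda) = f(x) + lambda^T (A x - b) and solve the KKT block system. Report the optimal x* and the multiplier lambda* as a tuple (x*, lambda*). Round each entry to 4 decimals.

Form the Lagrangian:
  L(x, lambda) = (1/2) x^T Q x + c^T x + lambda^T (A x - b)
Stationarity (grad_x L = 0): Q x + c + A^T lambda = 0.
Primal feasibility: A x = b.

This gives the KKT block system:
  [ Q   A^T ] [ x     ]   [-c ]
  [ A    0  ] [ lambda ] = [ b ]

Solving the linear system:
  x*      = (-0.9532, -0.7343, -0.3751)
  lambda* = (-4.3964, -1.3083)
  f(x*)   = 10.692

x* = (-0.9532, -0.7343, -0.3751), lambda* = (-4.3964, -1.3083)


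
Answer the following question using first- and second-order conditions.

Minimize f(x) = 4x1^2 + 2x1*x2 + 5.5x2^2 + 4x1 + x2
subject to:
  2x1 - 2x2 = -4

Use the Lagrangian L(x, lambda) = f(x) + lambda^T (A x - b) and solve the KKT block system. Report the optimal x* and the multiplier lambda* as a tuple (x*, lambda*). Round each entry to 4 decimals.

Form the Lagrangian:
  L(x, lambda) = (1/2) x^T Q x + c^T x + lambda^T (A x - b)
Stationarity (grad_x L = 0): Q x + c + A^T lambda = 0.
Primal feasibility: A x = b.

This gives the KKT block system:
  [ Q   A^T ] [ x     ]   [-c ]
  [ A    0  ] [ lambda ] = [ b ]

Solving the linear system:
  x*      = (-1.3478, 0.6522)
  lambda* = (2.7391)
  f(x*)   = 3.1087

x* = (-1.3478, 0.6522), lambda* = (2.7391)


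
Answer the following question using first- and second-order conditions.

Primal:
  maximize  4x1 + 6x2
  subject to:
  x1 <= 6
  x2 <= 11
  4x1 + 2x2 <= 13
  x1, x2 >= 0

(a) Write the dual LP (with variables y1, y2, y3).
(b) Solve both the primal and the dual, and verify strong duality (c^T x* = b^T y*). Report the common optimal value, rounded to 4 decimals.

The standard primal-dual pair for 'max c^T x s.t. A x <= b, x >= 0' is:
  Dual:  min b^T y  s.t.  A^T y >= c,  y >= 0.

So the dual LP is:
  minimize  6y1 + 11y2 + 13y3
  subject to:
    y1 + 4y3 >= 4
    y2 + 2y3 >= 6
    y1, y2, y3 >= 0

Solving the primal: x* = (0, 6.5).
  primal value c^T x* = 39.
Solving the dual: y* = (0, 0, 3).
  dual value b^T y* = 39.
Strong duality: c^T x* = b^T y*. Confirmed.

39


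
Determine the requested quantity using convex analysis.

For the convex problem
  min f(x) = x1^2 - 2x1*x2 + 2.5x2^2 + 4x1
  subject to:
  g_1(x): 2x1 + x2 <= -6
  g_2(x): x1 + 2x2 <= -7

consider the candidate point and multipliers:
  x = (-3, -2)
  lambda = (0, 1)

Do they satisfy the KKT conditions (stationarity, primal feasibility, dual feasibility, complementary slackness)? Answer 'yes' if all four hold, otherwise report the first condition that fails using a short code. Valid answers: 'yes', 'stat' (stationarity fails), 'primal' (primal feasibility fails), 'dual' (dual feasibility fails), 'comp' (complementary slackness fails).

Gradient of f: grad f(x) = Q x + c = (2, -4)
Constraint values g_i(x) = a_i^T x - b_i:
  g_1((-3, -2)) = -2
  g_2((-3, -2)) = 0
Stationarity residual: grad f(x) + sum_i lambda_i a_i = (3, -2)
  -> stationarity FAILS
Primal feasibility (all g_i <= 0): OK
Dual feasibility (all lambda_i >= 0): OK
Complementary slackness (lambda_i * g_i(x) = 0 for all i): OK

Verdict: the first failing condition is stationarity -> stat.

stat


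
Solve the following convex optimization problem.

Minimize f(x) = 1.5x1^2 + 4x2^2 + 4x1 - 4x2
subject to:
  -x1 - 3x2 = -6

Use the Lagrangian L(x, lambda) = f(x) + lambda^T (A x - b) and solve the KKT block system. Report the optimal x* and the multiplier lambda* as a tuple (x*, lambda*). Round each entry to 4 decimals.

Form the Lagrangian:
  L(x, lambda) = (1/2) x^T Q x + c^T x + lambda^T (A x - b)
Stationarity (grad_x L = 0): Q x + c + A^T lambda = 0.
Primal feasibility: A x = b.

This gives the KKT block system:
  [ Q   A^T ] [ x     ]   [-c ]
  [ A    0  ] [ lambda ] = [ b ]

Solving the linear system:
  x*      = (0, 2)
  lambda* = (4)
  f(x*)   = 8

x* = (0, 2), lambda* = (4)


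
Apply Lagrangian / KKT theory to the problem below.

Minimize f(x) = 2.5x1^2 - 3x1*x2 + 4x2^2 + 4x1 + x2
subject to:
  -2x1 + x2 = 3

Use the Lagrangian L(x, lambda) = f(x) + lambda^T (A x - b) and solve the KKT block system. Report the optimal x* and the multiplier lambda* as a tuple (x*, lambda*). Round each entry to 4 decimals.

Form the Lagrangian:
  L(x, lambda) = (1/2) x^T Q x + c^T x + lambda^T (A x - b)
Stationarity (grad_x L = 0): Q x + c + A^T lambda = 0.
Primal feasibility: A x = b.

This gives the KKT block system:
  [ Q   A^T ] [ x     ]   [-c ]
  [ A    0  ] [ lambda ] = [ b ]

Solving the linear system:
  x*      = (-1.8, -0.6)
  lambda* = (-1.6)
  f(x*)   = -1.5

x* = (-1.8, -0.6), lambda* = (-1.6)


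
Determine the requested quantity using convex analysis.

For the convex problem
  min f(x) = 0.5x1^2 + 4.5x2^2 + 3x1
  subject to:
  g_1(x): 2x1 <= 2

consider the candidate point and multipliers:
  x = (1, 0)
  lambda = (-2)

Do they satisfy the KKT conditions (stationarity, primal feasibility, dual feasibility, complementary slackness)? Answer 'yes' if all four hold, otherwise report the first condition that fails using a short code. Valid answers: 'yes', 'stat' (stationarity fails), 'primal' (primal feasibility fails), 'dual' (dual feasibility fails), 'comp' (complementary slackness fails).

Gradient of f: grad f(x) = Q x + c = (4, 0)
Constraint values g_i(x) = a_i^T x - b_i:
  g_1((1, 0)) = 0
Stationarity residual: grad f(x) + sum_i lambda_i a_i = (0, 0)
  -> stationarity OK
Primal feasibility (all g_i <= 0): OK
Dual feasibility (all lambda_i >= 0): FAILS
Complementary slackness (lambda_i * g_i(x) = 0 for all i): OK

Verdict: the first failing condition is dual_feasibility -> dual.

dual


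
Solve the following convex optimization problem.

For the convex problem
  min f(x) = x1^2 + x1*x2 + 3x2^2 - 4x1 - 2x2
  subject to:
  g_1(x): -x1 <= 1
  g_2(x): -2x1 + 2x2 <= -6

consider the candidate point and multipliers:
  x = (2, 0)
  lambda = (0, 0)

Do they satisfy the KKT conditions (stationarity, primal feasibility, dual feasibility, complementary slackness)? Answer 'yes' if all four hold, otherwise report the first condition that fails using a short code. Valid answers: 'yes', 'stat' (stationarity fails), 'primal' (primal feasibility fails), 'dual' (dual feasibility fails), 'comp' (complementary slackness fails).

Gradient of f: grad f(x) = Q x + c = (0, 0)
Constraint values g_i(x) = a_i^T x - b_i:
  g_1((2, 0)) = -3
  g_2((2, 0)) = 2
Stationarity residual: grad f(x) + sum_i lambda_i a_i = (0, 0)
  -> stationarity OK
Primal feasibility (all g_i <= 0): FAILS
Dual feasibility (all lambda_i >= 0): OK
Complementary slackness (lambda_i * g_i(x) = 0 for all i): OK

Verdict: the first failing condition is primal_feasibility -> primal.

primal


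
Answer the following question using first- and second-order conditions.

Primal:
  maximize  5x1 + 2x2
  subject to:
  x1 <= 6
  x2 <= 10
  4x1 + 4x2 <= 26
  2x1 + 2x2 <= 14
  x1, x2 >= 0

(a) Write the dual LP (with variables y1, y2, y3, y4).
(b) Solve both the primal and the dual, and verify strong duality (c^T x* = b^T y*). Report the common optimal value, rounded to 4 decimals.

The standard primal-dual pair for 'max c^T x s.t. A x <= b, x >= 0' is:
  Dual:  min b^T y  s.t.  A^T y >= c,  y >= 0.

So the dual LP is:
  minimize  6y1 + 10y2 + 26y3 + 14y4
  subject to:
    y1 + 4y3 + 2y4 >= 5
    y2 + 4y3 + 2y4 >= 2
    y1, y2, y3, y4 >= 0

Solving the primal: x* = (6, 0.5).
  primal value c^T x* = 31.
Solving the dual: y* = (3, 0, 0.5, 0).
  dual value b^T y* = 31.
Strong duality: c^T x* = b^T y*. Confirmed.

31


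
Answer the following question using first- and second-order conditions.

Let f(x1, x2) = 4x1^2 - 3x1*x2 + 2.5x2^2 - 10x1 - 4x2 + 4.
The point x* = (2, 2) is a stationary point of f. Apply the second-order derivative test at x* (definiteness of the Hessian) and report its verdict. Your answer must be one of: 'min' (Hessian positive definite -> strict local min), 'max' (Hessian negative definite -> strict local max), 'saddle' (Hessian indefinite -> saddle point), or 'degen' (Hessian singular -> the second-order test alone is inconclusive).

Compute the Hessian H = grad^2 f:
  H = [[8, -3], [-3, 5]]
Verify stationarity: grad f(x*) = H x* + g = (0, 0).
Eigenvalues of H: 3.1459, 9.8541.
Both eigenvalues > 0, so H is positive definite -> x* is a strict local min.

min


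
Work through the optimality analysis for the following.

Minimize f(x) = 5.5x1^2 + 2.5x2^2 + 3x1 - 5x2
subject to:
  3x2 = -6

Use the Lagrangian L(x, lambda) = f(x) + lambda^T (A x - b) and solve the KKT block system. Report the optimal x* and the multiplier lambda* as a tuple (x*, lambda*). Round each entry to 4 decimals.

Form the Lagrangian:
  L(x, lambda) = (1/2) x^T Q x + c^T x + lambda^T (A x - b)
Stationarity (grad_x L = 0): Q x + c + A^T lambda = 0.
Primal feasibility: A x = b.

This gives the KKT block system:
  [ Q   A^T ] [ x     ]   [-c ]
  [ A    0  ] [ lambda ] = [ b ]

Solving the linear system:
  x*      = (-0.2727, -2)
  lambda* = (5)
  f(x*)   = 19.5909

x* = (-0.2727, -2), lambda* = (5)


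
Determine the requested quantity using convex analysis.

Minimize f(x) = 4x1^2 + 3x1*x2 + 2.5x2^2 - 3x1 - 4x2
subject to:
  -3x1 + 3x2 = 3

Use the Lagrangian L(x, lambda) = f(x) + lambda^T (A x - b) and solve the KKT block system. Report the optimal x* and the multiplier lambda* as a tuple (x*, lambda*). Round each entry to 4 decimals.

Form the Lagrangian:
  L(x, lambda) = (1/2) x^T Q x + c^T x + lambda^T (A x - b)
Stationarity (grad_x L = 0): Q x + c + A^T lambda = 0.
Primal feasibility: A x = b.

This gives the KKT block system:
  [ Q   A^T ] [ x     ]   [-c ]
  [ A    0  ] [ lambda ] = [ b ]

Solving the linear system:
  x*      = (-0.0526, 0.9474)
  lambda* = (-0.193)
  f(x*)   = -1.5263

x* = (-0.0526, 0.9474), lambda* = (-0.193)


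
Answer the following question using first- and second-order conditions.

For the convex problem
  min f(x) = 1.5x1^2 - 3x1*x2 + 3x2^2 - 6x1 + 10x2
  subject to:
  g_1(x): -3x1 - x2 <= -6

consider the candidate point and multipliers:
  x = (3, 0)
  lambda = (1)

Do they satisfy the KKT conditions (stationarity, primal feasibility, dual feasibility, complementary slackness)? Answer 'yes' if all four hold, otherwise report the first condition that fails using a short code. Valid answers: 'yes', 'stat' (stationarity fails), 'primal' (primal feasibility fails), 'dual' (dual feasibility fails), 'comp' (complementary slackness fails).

Gradient of f: grad f(x) = Q x + c = (3, 1)
Constraint values g_i(x) = a_i^T x - b_i:
  g_1((3, 0)) = -3
Stationarity residual: grad f(x) + sum_i lambda_i a_i = (0, 0)
  -> stationarity OK
Primal feasibility (all g_i <= 0): OK
Dual feasibility (all lambda_i >= 0): OK
Complementary slackness (lambda_i * g_i(x) = 0 for all i): FAILS

Verdict: the first failing condition is complementary_slackness -> comp.

comp


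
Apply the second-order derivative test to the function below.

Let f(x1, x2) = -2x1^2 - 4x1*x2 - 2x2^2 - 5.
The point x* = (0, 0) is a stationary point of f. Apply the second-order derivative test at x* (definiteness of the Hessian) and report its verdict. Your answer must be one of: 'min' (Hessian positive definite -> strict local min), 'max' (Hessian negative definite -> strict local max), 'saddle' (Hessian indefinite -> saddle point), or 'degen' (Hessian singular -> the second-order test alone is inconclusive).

Compute the Hessian H = grad^2 f:
  H = [[-4, -4], [-4, -4]]
Verify stationarity: grad f(x*) = H x* + g = (0, 0).
Eigenvalues of H: -8, 0.
H has a zero eigenvalue (singular; negative semidefinite but not definite), so H is neither positive definite, negative definite, nor indefinite. The second-order test alone is inconclusive -> degen.
(Indeed, f is constant along the null direction of H through x*, so x* is not a strict local extremum.)

degen


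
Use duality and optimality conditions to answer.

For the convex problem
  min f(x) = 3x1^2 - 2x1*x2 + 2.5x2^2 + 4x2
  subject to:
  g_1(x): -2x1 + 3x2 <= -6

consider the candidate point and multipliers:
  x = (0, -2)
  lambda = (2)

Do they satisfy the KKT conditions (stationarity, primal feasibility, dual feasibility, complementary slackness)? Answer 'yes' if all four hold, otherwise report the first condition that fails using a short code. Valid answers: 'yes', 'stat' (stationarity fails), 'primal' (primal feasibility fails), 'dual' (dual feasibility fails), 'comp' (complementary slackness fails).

Gradient of f: grad f(x) = Q x + c = (4, -6)
Constraint values g_i(x) = a_i^T x - b_i:
  g_1((0, -2)) = 0
Stationarity residual: grad f(x) + sum_i lambda_i a_i = (0, 0)
  -> stationarity OK
Primal feasibility (all g_i <= 0): OK
Dual feasibility (all lambda_i >= 0): OK
Complementary slackness (lambda_i * g_i(x) = 0 for all i): OK

Verdict: yes, KKT holds.

yes


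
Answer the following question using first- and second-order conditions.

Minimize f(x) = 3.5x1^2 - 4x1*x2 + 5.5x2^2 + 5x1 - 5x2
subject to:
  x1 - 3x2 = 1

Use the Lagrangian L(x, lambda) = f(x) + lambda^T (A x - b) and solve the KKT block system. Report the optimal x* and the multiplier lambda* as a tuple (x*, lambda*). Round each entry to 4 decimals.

Form the Lagrangian:
  L(x, lambda) = (1/2) x^T Q x + c^T x + lambda^T (A x - b)
Stationarity (grad_x L = 0): Q x + c + A^T lambda = 0.
Primal feasibility: A x = b.

This gives the KKT block system:
  [ Q   A^T ] [ x     ]   [-c ]
  [ A    0  ] [ lambda ] = [ b ]

Solving the linear system:
  x*      = (-0.62, -0.54)
  lambda* = (-2.82)
  f(x*)   = 1.21

x* = (-0.62, -0.54), lambda* = (-2.82)


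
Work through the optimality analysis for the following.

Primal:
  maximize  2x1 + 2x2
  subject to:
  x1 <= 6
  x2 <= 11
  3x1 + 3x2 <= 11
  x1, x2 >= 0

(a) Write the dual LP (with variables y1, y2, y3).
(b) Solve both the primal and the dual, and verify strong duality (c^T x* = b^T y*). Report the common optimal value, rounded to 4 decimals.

The standard primal-dual pair for 'max c^T x s.t. A x <= b, x >= 0' is:
  Dual:  min b^T y  s.t.  A^T y >= c,  y >= 0.

So the dual LP is:
  minimize  6y1 + 11y2 + 11y3
  subject to:
    y1 + 3y3 >= 2
    y2 + 3y3 >= 2
    y1, y2, y3 >= 0

Solving the primal: x* = (3.6667, 0).
  primal value c^T x* = 7.3333.
Solving the dual: y* = (0, 0, 0.6667).
  dual value b^T y* = 7.3333.
Strong duality: c^T x* = b^T y*. Confirmed.

7.3333


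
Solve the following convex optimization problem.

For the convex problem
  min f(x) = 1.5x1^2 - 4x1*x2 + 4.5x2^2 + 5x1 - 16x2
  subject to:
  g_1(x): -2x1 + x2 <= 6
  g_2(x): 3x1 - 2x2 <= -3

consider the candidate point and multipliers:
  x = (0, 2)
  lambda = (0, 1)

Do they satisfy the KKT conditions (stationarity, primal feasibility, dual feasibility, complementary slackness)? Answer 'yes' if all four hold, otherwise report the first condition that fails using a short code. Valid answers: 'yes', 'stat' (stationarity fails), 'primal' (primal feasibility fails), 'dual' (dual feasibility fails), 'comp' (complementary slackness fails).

Gradient of f: grad f(x) = Q x + c = (-3, 2)
Constraint values g_i(x) = a_i^T x - b_i:
  g_1((0, 2)) = -4
  g_2((0, 2)) = -1
Stationarity residual: grad f(x) + sum_i lambda_i a_i = (0, 0)
  -> stationarity OK
Primal feasibility (all g_i <= 0): OK
Dual feasibility (all lambda_i >= 0): OK
Complementary slackness (lambda_i * g_i(x) = 0 for all i): FAILS

Verdict: the first failing condition is complementary_slackness -> comp.

comp


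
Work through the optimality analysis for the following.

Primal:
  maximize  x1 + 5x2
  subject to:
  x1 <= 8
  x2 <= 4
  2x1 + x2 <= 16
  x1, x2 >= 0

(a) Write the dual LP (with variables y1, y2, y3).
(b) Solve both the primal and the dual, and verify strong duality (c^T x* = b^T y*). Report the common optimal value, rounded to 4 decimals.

The standard primal-dual pair for 'max c^T x s.t. A x <= b, x >= 0' is:
  Dual:  min b^T y  s.t.  A^T y >= c,  y >= 0.

So the dual LP is:
  minimize  8y1 + 4y2 + 16y3
  subject to:
    y1 + 2y3 >= 1
    y2 + y3 >= 5
    y1, y2, y3 >= 0

Solving the primal: x* = (6, 4).
  primal value c^T x* = 26.
Solving the dual: y* = (0, 4.5, 0.5).
  dual value b^T y* = 26.
Strong duality: c^T x* = b^T y*. Confirmed.

26


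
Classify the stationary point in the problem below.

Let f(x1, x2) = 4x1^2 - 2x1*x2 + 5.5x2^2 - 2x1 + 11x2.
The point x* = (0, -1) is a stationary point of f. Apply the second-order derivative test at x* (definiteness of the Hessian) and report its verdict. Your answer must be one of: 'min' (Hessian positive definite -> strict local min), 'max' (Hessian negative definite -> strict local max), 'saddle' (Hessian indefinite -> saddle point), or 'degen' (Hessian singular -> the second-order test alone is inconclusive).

Compute the Hessian H = grad^2 f:
  H = [[8, -2], [-2, 11]]
Verify stationarity: grad f(x*) = H x* + g = (0, 0).
Eigenvalues of H: 7, 12.
Both eigenvalues > 0, so H is positive definite -> x* is a strict local min.

min


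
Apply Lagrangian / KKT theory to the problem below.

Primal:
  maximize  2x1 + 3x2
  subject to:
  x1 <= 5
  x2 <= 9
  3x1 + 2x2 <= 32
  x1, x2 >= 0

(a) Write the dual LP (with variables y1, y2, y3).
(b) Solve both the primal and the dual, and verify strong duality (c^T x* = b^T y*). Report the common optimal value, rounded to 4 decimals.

The standard primal-dual pair for 'max c^T x s.t. A x <= b, x >= 0' is:
  Dual:  min b^T y  s.t.  A^T y >= c,  y >= 0.

So the dual LP is:
  minimize  5y1 + 9y2 + 32y3
  subject to:
    y1 + 3y3 >= 2
    y2 + 2y3 >= 3
    y1, y2, y3 >= 0

Solving the primal: x* = (4.6667, 9).
  primal value c^T x* = 36.3333.
Solving the dual: y* = (0, 1.6667, 0.6667).
  dual value b^T y* = 36.3333.
Strong duality: c^T x* = b^T y*. Confirmed.

36.3333


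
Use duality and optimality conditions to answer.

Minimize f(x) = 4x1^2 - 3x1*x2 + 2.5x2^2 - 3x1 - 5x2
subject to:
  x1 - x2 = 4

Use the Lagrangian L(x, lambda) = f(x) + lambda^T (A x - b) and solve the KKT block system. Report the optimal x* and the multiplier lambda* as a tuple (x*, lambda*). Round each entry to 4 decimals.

Form the Lagrangian:
  L(x, lambda) = (1/2) x^T Q x + c^T x + lambda^T (A x - b)
Stationarity (grad_x L = 0): Q x + c + A^T lambda = 0.
Primal feasibility: A x = b.

This gives the KKT block system:
  [ Q   A^T ] [ x     ]   [-c ]
  [ A    0  ] [ lambda ] = [ b ]

Solving the linear system:
  x*      = (2.2857, -1.7143)
  lambda* = (-20.4286)
  f(x*)   = 41.7143

x* = (2.2857, -1.7143), lambda* = (-20.4286)


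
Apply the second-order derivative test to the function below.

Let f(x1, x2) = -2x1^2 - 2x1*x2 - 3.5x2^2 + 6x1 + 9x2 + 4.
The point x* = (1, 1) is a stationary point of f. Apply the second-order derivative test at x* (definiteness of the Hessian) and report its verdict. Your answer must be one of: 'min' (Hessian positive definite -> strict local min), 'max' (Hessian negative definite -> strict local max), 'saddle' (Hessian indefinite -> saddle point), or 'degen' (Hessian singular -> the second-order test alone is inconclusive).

Compute the Hessian H = grad^2 f:
  H = [[-4, -2], [-2, -7]]
Verify stationarity: grad f(x*) = H x* + g = (0, 0).
Eigenvalues of H: -8, -3.
Both eigenvalues < 0, so H is negative definite -> x* is a strict local max.

max


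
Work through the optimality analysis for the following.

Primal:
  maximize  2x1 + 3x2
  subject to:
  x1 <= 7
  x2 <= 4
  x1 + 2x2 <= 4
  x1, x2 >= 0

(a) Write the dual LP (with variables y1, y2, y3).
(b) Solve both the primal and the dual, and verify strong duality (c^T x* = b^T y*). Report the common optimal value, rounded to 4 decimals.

The standard primal-dual pair for 'max c^T x s.t. A x <= b, x >= 0' is:
  Dual:  min b^T y  s.t.  A^T y >= c,  y >= 0.

So the dual LP is:
  minimize  7y1 + 4y2 + 4y3
  subject to:
    y1 + y3 >= 2
    y2 + 2y3 >= 3
    y1, y2, y3 >= 0

Solving the primal: x* = (4, 0).
  primal value c^T x* = 8.
Solving the dual: y* = (0, 0, 2).
  dual value b^T y* = 8.
Strong duality: c^T x* = b^T y*. Confirmed.

8


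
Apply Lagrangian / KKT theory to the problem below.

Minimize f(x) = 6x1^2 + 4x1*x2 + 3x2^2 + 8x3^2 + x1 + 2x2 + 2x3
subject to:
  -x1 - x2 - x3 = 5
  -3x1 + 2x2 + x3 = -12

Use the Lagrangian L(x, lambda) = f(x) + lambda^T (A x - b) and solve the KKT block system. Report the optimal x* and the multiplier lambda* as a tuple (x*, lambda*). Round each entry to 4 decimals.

Form the Lagrangian:
  L(x, lambda) = (1/2) x^T Q x + c^T x + lambda^T (A x - b)
Stationarity (grad_x L = 0): Q x + c + A^T lambda = 0.
Primal feasibility: A x = b.

This gives the KKT block system:
  [ Q   A^T ] [ x     ]   [-c ]
  [ A    0  ] [ lambda ] = [ b ]

Solving the linear system:
  x*      = (0.6611, -4.3556, -1.3056)
  lambda* = (-16.2889, 2.6)
  f(x*)   = 50.9917

x* = (0.6611, -4.3556, -1.3056), lambda* = (-16.2889, 2.6)


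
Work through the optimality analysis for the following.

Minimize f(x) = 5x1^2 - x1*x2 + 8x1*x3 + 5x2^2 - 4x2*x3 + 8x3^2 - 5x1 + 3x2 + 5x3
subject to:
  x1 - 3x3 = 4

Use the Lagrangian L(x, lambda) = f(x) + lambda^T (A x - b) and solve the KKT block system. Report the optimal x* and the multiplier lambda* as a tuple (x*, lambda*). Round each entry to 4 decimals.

Form the Lagrangian:
  L(x, lambda) = (1/2) x^T Q x + c^T x + lambda^T (A x - b)
Stationarity (grad_x L = 0): Q x + c + A^T lambda = 0.
Primal feasibility: A x = b.

This gives the KKT block system:
  [ Q   A^T ] [ x     ]   [-c ]
  [ A    0  ] [ lambda ] = [ b ]

Solving the linear system:
  x*      = (1.1569, -0.5634, -0.9477)
  lambda* = (0.4487)
  f(x*)   = -7.004

x* = (1.1569, -0.5634, -0.9477), lambda* = (0.4487)


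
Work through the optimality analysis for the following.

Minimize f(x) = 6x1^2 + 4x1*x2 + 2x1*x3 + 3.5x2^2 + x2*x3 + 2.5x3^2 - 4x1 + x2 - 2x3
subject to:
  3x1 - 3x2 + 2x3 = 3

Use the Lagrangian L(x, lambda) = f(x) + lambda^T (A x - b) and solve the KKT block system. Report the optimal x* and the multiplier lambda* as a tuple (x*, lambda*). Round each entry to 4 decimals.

Form the Lagrangian:
  L(x, lambda) = (1/2) x^T Q x + c^T x + lambda^T (A x - b)
Stationarity (grad_x L = 0): Q x + c + A^T lambda = 0.
Primal feasibility: A x = b.

This gives the KKT block system:
  [ Q   A^T ] [ x     ]   [-c ]
  [ A    0  ] [ lambda ] = [ b ]

Solving the linear system:
  x*      = (0.404, -0.3966, 0.2991)
  lambda* = (0.0465)
  f(x*)   = -1.3752

x* = (0.404, -0.3966, 0.2991), lambda* = (0.0465)


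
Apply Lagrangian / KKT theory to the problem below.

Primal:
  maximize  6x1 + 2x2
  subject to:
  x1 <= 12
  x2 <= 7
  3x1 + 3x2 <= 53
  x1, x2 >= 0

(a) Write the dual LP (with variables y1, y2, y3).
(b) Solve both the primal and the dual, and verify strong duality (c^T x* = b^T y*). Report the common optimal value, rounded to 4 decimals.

The standard primal-dual pair for 'max c^T x s.t. A x <= b, x >= 0' is:
  Dual:  min b^T y  s.t.  A^T y >= c,  y >= 0.

So the dual LP is:
  minimize  12y1 + 7y2 + 53y3
  subject to:
    y1 + 3y3 >= 6
    y2 + 3y3 >= 2
    y1, y2, y3 >= 0

Solving the primal: x* = (12, 5.6667).
  primal value c^T x* = 83.3333.
Solving the dual: y* = (4, 0, 0.6667).
  dual value b^T y* = 83.3333.
Strong duality: c^T x* = b^T y*. Confirmed.

83.3333


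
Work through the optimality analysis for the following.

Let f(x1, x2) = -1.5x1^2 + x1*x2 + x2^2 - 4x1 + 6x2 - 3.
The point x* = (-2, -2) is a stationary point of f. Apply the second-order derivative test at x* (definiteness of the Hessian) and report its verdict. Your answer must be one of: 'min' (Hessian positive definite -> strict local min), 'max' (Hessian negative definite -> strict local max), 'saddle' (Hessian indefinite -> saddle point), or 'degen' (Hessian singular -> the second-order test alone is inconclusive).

Compute the Hessian H = grad^2 f:
  H = [[-3, 1], [1, 2]]
Verify stationarity: grad f(x*) = H x* + g = (0, 0).
Eigenvalues of H: -3.1926, 2.1926.
Eigenvalues have mixed signs, so H is indefinite -> x* is a saddle point.

saddle


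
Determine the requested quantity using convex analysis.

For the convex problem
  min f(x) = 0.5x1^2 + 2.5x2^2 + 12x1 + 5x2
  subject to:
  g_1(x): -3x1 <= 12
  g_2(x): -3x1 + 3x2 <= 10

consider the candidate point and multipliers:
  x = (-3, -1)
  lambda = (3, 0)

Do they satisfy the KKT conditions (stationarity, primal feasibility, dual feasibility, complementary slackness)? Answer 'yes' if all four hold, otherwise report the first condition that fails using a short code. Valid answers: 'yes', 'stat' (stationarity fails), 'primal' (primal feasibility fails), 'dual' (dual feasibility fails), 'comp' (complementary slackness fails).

Gradient of f: grad f(x) = Q x + c = (9, 0)
Constraint values g_i(x) = a_i^T x - b_i:
  g_1((-3, -1)) = -3
  g_2((-3, -1)) = -4
Stationarity residual: grad f(x) + sum_i lambda_i a_i = (0, 0)
  -> stationarity OK
Primal feasibility (all g_i <= 0): OK
Dual feasibility (all lambda_i >= 0): OK
Complementary slackness (lambda_i * g_i(x) = 0 for all i): FAILS

Verdict: the first failing condition is complementary_slackness -> comp.

comp


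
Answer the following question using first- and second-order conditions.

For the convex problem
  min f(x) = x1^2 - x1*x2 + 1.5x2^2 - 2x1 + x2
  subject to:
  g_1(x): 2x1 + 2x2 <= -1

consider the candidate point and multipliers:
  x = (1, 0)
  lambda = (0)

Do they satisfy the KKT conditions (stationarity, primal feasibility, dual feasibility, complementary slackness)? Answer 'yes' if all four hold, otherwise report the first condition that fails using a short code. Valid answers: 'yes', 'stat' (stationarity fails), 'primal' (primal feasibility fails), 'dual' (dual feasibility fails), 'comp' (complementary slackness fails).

Gradient of f: grad f(x) = Q x + c = (0, 0)
Constraint values g_i(x) = a_i^T x - b_i:
  g_1((1, 0)) = 3
Stationarity residual: grad f(x) + sum_i lambda_i a_i = (0, 0)
  -> stationarity OK
Primal feasibility (all g_i <= 0): FAILS
Dual feasibility (all lambda_i >= 0): OK
Complementary slackness (lambda_i * g_i(x) = 0 for all i): OK

Verdict: the first failing condition is primal_feasibility -> primal.

primal


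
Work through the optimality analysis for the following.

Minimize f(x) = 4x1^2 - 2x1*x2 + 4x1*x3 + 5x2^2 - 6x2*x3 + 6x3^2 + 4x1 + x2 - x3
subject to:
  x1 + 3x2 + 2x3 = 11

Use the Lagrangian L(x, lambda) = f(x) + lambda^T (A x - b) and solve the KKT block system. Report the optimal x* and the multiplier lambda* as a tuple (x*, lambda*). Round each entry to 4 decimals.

Form the Lagrangian:
  L(x, lambda) = (1/2) x^T Q x + c^T x + lambda^T (A x - b)
Stationarity (grad_x L = 0): Q x + c + A^T lambda = 0.
Primal feasibility: A x = b.

This gives the KKT block system:
  [ Q   A^T ] [ x     ]   [-c ]
  [ A    0  ] [ lambda ] = [ b ]

Solving the linear system:
  x*      = (-0.435, 2.3862, 2.1382)
  lambda* = (-4.3008)
  f(x*)   = 22.9085

x* = (-0.435, 2.3862, 2.1382), lambda* = (-4.3008)


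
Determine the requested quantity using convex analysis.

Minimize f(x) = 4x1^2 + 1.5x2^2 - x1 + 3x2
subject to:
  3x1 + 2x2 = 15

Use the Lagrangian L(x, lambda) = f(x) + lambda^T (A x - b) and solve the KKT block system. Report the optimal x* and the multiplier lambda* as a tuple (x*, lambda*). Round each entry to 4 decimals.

Form the Lagrangian:
  L(x, lambda) = (1/2) x^T Q x + c^T x + lambda^T (A x - b)
Stationarity (grad_x L = 0): Q x + c + A^T lambda = 0.
Primal feasibility: A x = b.

This gives the KKT block system:
  [ Q   A^T ] [ x     ]   [-c ]
  [ A    0  ] [ lambda ] = [ b ]

Solving the linear system:
  x*      = (2.661, 3.5085)
  lambda* = (-6.7627)
  f(x*)   = 54.6525

x* = (2.661, 3.5085), lambda* = (-6.7627)


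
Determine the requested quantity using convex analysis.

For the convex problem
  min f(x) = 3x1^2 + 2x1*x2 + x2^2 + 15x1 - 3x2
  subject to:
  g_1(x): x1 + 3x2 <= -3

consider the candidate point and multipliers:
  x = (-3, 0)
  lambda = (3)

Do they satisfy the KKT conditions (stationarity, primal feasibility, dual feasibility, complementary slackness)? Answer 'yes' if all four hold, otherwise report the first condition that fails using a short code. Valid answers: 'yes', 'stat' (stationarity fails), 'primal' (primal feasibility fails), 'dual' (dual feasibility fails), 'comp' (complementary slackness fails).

Gradient of f: grad f(x) = Q x + c = (-3, -9)
Constraint values g_i(x) = a_i^T x - b_i:
  g_1((-3, 0)) = 0
Stationarity residual: grad f(x) + sum_i lambda_i a_i = (0, 0)
  -> stationarity OK
Primal feasibility (all g_i <= 0): OK
Dual feasibility (all lambda_i >= 0): OK
Complementary slackness (lambda_i * g_i(x) = 0 for all i): OK

Verdict: yes, KKT holds.

yes


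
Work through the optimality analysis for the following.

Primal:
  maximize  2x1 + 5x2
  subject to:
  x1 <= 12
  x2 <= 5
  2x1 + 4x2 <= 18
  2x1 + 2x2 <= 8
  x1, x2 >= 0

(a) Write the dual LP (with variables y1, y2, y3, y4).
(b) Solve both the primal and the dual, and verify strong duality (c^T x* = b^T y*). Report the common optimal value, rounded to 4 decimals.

The standard primal-dual pair for 'max c^T x s.t. A x <= b, x >= 0' is:
  Dual:  min b^T y  s.t.  A^T y >= c,  y >= 0.

So the dual LP is:
  minimize  12y1 + 5y2 + 18y3 + 8y4
  subject to:
    y1 + 2y3 + 2y4 >= 2
    y2 + 4y3 + 2y4 >= 5
    y1, y2, y3, y4 >= 0

Solving the primal: x* = (0, 4).
  primal value c^T x* = 20.
Solving the dual: y* = (0, 0, 0, 2.5).
  dual value b^T y* = 20.
Strong duality: c^T x* = b^T y*. Confirmed.

20


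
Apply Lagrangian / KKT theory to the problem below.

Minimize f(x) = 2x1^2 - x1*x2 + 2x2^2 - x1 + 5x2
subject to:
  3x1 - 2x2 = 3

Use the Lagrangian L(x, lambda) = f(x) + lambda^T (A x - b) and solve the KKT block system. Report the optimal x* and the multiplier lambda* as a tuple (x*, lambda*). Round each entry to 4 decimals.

Form the Lagrangian:
  L(x, lambda) = (1/2) x^T Q x + c^T x + lambda^T (A x - b)
Stationarity (grad_x L = 0): Q x + c + A^T lambda = 0.
Primal feasibility: A x = b.

This gives the KKT block system:
  [ Q   A^T ] [ x     ]   [-c ]
  [ A    0  ] [ lambda ] = [ b ]

Solving the linear system:
  x*      = (0.1, -1.35)
  lambda* = (-0.25)
  f(x*)   = -3.05

x* = (0.1, -1.35), lambda* = (-0.25)


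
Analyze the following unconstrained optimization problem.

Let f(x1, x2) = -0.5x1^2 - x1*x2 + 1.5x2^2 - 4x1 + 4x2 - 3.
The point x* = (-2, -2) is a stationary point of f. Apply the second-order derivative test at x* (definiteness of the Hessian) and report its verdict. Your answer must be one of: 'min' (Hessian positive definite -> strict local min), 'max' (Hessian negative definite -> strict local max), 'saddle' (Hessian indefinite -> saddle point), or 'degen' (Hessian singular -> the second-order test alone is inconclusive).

Compute the Hessian H = grad^2 f:
  H = [[-1, -1], [-1, 3]]
Verify stationarity: grad f(x*) = H x* + g = (0, 0).
Eigenvalues of H: -1.2361, 3.2361.
Eigenvalues have mixed signs, so H is indefinite -> x* is a saddle point.

saddle


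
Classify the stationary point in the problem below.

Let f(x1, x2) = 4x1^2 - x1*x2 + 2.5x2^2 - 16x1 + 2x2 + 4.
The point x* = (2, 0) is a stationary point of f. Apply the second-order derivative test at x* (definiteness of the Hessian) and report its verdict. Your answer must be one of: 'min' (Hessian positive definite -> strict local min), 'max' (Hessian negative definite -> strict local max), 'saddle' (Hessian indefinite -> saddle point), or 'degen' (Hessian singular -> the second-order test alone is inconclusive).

Compute the Hessian H = grad^2 f:
  H = [[8, -1], [-1, 5]]
Verify stationarity: grad f(x*) = H x* + g = (0, 0).
Eigenvalues of H: 4.6972, 8.3028.
Both eigenvalues > 0, so H is positive definite -> x* is a strict local min.

min


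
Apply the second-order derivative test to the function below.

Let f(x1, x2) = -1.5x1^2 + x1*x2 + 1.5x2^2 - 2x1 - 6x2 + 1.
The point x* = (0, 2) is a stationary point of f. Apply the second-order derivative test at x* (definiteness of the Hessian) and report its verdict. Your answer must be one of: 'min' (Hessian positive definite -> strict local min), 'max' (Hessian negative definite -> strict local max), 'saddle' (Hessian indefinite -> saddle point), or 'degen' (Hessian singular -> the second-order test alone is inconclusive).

Compute the Hessian H = grad^2 f:
  H = [[-3, 1], [1, 3]]
Verify stationarity: grad f(x*) = H x* + g = (0, 0).
Eigenvalues of H: -3.1623, 3.1623.
Eigenvalues have mixed signs, so H is indefinite -> x* is a saddle point.

saddle


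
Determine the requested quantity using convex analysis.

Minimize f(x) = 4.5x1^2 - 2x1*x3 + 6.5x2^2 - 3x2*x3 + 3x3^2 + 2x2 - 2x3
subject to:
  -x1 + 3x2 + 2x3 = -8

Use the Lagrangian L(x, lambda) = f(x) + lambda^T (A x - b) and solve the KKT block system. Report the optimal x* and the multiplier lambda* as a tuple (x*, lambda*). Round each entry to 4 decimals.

Form the Lagrangian:
  L(x, lambda) = (1/2) x^T Q x + c^T x + lambda^T (A x - b)
Stationarity (grad_x L = 0): Q x + c + A^T lambda = 0.
Primal feasibility: A x = b.

This gives the KKT block system:
  [ Q   A^T ] [ x     ]   [-c ]
  [ A    0  ] [ lambda ] = [ b ]

Solving the linear system:
  x*      = (0.0632, -1.4876, -1.737)
  lambda* = (4.0427)
  f(x*)   = 16.4202

x* = (0.0632, -1.4876, -1.737), lambda* = (4.0427)


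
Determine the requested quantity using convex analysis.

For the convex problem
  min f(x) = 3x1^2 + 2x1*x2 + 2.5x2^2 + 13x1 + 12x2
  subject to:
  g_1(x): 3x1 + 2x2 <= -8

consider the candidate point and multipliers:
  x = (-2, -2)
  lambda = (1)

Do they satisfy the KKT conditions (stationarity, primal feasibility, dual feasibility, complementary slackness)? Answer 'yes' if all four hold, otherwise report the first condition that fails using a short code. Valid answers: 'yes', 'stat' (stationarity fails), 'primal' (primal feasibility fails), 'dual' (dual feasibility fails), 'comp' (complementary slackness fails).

Gradient of f: grad f(x) = Q x + c = (-3, -2)
Constraint values g_i(x) = a_i^T x - b_i:
  g_1((-2, -2)) = -2
Stationarity residual: grad f(x) + sum_i lambda_i a_i = (0, 0)
  -> stationarity OK
Primal feasibility (all g_i <= 0): OK
Dual feasibility (all lambda_i >= 0): OK
Complementary slackness (lambda_i * g_i(x) = 0 for all i): FAILS

Verdict: the first failing condition is complementary_slackness -> comp.

comp


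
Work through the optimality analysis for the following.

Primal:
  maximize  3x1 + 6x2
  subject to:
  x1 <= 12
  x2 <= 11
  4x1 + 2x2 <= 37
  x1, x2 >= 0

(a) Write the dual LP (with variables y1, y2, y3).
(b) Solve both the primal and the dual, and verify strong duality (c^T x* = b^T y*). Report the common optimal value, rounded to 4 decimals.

The standard primal-dual pair for 'max c^T x s.t. A x <= b, x >= 0' is:
  Dual:  min b^T y  s.t.  A^T y >= c,  y >= 0.

So the dual LP is:
  minimize  12y1 + 11y2 + 37y3
  subject to:
    y1 + 4y3 >= 3
    y2 + 2y3 >= 6
    y1, y2, y3 >= 0

Solving the primal: x* = (3.75, 11).
  primal value c^T x* = 77.25.
Solving the dual: y* = (0, 4.5, 0.75).
  dual value b^T y* = 77.25.
Strong duality: c^T x* = b^T y*. Confirmed.

77.25


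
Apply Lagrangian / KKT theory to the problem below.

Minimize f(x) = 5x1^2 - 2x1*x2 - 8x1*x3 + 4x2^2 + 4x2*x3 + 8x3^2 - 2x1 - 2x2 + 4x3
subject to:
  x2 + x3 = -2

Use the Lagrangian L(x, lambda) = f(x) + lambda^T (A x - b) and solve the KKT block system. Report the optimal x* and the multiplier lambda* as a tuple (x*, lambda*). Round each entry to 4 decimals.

Form the Lagrangian:
  L(x, lambda) = (1/2) x^T Q x + c^T x + lambda^T (A x - b)
Stationarity (grad_x L = 0): Q x + c + A^T lambda = 0.
Primal feasibility: A x = b.

This gives the KKT block system:
  [ Q   A^T ] [ x     ]   [-c ]
  [ A    0  ] [ lambda ] = [ b ]

Solving the linear system:
  x*      = (-0.9355, -0.7742, -1.2258)
  lambda* = (11.2258)
  f(x*)   = 10.4839

x* = (-0.9355, -0.7742, -1.2258), lambda* = (11.2258)


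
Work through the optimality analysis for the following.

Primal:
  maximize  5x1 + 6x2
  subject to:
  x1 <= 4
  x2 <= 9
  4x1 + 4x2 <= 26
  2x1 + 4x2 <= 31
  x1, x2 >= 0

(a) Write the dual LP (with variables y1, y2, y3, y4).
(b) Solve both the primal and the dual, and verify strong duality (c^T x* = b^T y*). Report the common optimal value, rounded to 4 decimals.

The standard primal-dual pair for 'max c^T x s.t. A x <= b, x >= 0' is:
  Dual:  min b^T y  s.t.  A^T y >= c,  y >= 0.

So the dual LP is:
  minimize  4y1 + 9y2 + 26y3 + 31y4
  subject to:
    y1 + 4y3 + 2y4 >= 5
    y2 + 4y3 + 4y4 >= 6
    y1, y2, y3, y4 >= 0

Solving the primal: x* = (0, 6.5).
  primal value c^T x* = 39.
Solving the dual: y* = (0, 0, 1.5, 0).
  dual value b^T y* = 39.
Strong duality: c^T x* = b^T y*. Confirmed.

39


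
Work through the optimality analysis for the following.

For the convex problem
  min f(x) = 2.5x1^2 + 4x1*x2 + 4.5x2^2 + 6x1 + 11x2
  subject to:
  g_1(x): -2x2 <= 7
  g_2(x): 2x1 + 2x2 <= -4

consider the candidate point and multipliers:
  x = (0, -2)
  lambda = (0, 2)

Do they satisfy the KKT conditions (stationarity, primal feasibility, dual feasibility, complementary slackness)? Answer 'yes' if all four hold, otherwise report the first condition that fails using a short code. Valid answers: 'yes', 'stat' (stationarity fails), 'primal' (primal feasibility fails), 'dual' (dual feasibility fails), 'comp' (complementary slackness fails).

Gradient of f: grad f(x) = Q x + c = (-2, -7)
Constraint values g_i(x) = a_i^T x - b_i:
  g_1((0, -2)) = -3
  g_2((0, -2)) = 0
Stationarity residual: grad f(x) + sum_i lambda_i a_i = (2, -3)
  -> stationarity FAILS
Primal feasibility (all g_i <= 0): OK
Dual feasibility (all lambda_i >= 0): OK
Complementary slackness (lambda_i * g_i(x) = 0 for all i): OK

Verdict: the first failing condition is stationarity -> stat.

stat


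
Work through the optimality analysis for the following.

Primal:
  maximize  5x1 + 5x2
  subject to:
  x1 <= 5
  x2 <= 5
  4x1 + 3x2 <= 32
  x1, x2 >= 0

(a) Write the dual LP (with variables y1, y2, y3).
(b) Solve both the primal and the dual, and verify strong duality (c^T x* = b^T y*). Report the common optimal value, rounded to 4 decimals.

The standard primal-dual pair for 'max c^T x s.t. A x <= b, x >= 0' is:
  Dual:  min b^T y  s.t.  A^T y >= c,  y >= 0.

So the dual LP is:
  minimize  5y1 + 5y2 + 32y3
  subject to:
    y1 + 4y3 >= 5
    y2 + 3y3 >= 5
    y1, y2, y3 >= 0

Solving the primal: x* = (4.25, 5).
  primal value c^T x* = 46.25.
Solving the dual: y* = (0, 1.25, 1.25).
  dual value b^T y* = 46.25.
Strong duality: c^T x* = b^T y*. Confirmed.

46.25


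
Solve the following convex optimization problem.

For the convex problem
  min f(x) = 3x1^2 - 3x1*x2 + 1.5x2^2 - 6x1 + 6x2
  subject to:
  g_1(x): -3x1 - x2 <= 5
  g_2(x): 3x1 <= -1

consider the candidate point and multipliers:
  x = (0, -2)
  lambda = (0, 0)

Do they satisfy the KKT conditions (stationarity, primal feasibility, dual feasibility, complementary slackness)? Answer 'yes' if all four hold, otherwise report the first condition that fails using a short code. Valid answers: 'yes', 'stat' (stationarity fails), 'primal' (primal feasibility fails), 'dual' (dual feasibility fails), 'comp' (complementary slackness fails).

Gradient of f: grad f(x) = Q x + c = (0, 0)
Constraint values g_i(x) = a_i^T x - b_i:
  g_1((0, -2)) = -3
  g_2((0, -2)) = 1
Stationarity residual: grad f(x) + sum_i lambda_i a_i = (0, 0)
  -> stationarity OK
Primal feasibility (all g_i <= 0): FAILS
Dual feasibility (all lambda_i >= 0): OK
Complementary slackness (lambda_i * g_i(x) = 0 for all i): OK

Verdict: the first failing condition is primal_feasibility -> primal.

primal
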